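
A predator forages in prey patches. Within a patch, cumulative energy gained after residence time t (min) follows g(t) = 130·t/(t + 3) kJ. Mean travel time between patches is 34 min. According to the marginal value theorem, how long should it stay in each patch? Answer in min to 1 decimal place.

Maximise g(t)/(T+t): set derivative to zero → g'(t)(T+t) = g(t).
g'(t) = 130·3/(t + 3)². Setting 130·3/(t+3)² = 130t/[(t+3)(34+t)] gives 3(34+t) = t(t+3), so t² = 3×34 = 102.
t* = √102 = 10.1 min.

10.1 min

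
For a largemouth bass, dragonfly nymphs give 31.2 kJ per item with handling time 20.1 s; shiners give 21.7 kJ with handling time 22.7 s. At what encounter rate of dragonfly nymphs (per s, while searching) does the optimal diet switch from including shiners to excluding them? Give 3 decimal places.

0.080 per s

Drop shiners once their profitability E₂/h₂ falls below the rate achievable on dragonfly nymphs alone: E₂/h₂ = λE₁/(1 + λh₁).
Solve for λ: λE₁h₂ = E₂(1 + λh₁) → λ(E₁h₂ − E₂h₁) = E₂ → λ = E₂/(E₁h₂ − E₂h₁).
λ = 21.7/(31.2×22.7 − 21.7×20.1) = 21.7/272.1 = 0.07976 per s.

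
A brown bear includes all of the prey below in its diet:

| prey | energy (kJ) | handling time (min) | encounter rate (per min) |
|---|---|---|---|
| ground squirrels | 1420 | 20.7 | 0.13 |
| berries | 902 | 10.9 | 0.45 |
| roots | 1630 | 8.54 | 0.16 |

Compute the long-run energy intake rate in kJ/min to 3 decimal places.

R = Σλ_iE_i / (1 + Σλ_ih_i)
Numerator: 0.13×1420 + 0.45×902 + 0.16×1630 = 851.3
Denominator: 1 + 0.13×20.7 + 0.45×10.9 + 0.16×8.54 = 9.962
R = 851.3/9.962 = 85.45 kJ/min

85.451 kJ/min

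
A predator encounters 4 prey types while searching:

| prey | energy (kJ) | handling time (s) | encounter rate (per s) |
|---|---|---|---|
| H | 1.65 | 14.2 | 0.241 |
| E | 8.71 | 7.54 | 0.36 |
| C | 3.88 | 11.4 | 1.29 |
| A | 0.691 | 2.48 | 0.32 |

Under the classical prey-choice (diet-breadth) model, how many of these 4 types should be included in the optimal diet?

Rank by E/h (kJ/s): E 1.16, C 0.34, A 0.279, H 0.116. Include each in turn until the next type's E/h falls below the running intake rate.
Rate on top 1: 0.8442. C: 0.34 < 0.8442 → exclude; stop.
Optimal diet: E — 1 of 4 types.

1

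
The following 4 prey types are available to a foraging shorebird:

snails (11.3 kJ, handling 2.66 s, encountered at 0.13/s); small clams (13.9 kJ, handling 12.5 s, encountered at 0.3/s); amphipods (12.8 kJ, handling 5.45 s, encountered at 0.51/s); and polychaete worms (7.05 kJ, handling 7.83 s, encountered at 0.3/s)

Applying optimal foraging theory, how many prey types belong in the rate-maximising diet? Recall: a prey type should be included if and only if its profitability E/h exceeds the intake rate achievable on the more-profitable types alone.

E/h in descending order: snails 4.25, amphipods 2.35, small clams 1.11, polychaete worms 0.9 kJ/s. The optimal diet is the largest prefix of this list for which every included type satisfies E_i/h_i > R on the types above it.
Rate on top 1: 1.092. amphipods: 2.35 > 1.092 → include.
Rate on top 2: 1.939. small clams: 1.11 < 1.939 → exclude; stop.
Optimal diet: snails, amphipods — 2 of 4 types.

2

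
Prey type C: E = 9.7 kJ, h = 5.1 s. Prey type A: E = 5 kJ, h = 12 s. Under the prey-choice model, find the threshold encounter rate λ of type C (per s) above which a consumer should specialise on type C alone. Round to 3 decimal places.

At the threshold, the rate on type C alone equals the profitability of type A: λ·9.7/(1 + λ·5.1) = 5/12 = 0.4167.
Rearranging, λ(9.7 − 0.4167×5.1) = 0.4167, so λ = 0.4167/7.575 = 0.05501 per s.

0.055 per s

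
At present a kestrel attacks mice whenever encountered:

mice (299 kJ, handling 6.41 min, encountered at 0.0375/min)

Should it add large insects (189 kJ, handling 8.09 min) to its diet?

Yes

Intake rate on the current diet: R = (0.0375×299) / (1 + 0.0375×6.41) = 11.21/1.24 = 9.04 kJ/min.
Profitability of large insects: 189/8.09 = 23.36 kJ/min.
23.36 > 9.04, so adding large insects raises the average — include it.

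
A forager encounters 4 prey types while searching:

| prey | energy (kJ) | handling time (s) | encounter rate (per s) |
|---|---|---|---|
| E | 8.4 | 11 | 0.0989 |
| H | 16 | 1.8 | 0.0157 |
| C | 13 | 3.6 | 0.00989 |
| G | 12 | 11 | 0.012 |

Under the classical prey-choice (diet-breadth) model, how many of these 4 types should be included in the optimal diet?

4

Rank by E/h (kJ/s): H 8.89, C 3.61, G 1.09, E 0.764. Include each in turn until the next type's E/h falls below the running intake rate.
Rate on top 1: 0.2443. C: 3.61 > 0.2443 → include.
Rate on top 2: 0.357. G: 1.09 > 0.357 → include.
Rate on top 3: 0.438. E: 0.764 > 0.438 → include.
Optimal diet: H, C, G, E — 4 of 4 types.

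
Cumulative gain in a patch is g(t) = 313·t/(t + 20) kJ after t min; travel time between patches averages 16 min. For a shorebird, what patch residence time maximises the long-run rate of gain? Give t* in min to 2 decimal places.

Maximise g(t)/(T+t): set derivative to zero → g'(t)(T+t) = g(t).
g'(t) = 313·20/(t + 20)². Setting 313·20/(t+20)² = 313t/[(t+20)(16+t)] gives 20(16+t) = t(t+20), so t² = 20×16 = 320.
t* = √320 = 17.89 min.

17.89 min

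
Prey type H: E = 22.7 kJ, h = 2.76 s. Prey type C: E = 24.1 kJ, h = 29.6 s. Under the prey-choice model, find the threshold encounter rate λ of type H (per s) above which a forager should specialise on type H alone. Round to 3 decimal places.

Drop type C once their profitability E₂/h₂ falls below the rate achievable on type H alone: E₂/h₂ = λE₁/(1 + λh₁).
Solve for λ: λE₁h₂ = E₂(1 + λh₁) → λ(E₁h₂ − E₂h₁) = E₂ → λ = E₂/(E₁h₂ − E₂h₁).
λ = 24.1/(22.7×29.6 − 24.1×2.76) = 24.1/605.4 = 0.03981 per s.

0.040 per s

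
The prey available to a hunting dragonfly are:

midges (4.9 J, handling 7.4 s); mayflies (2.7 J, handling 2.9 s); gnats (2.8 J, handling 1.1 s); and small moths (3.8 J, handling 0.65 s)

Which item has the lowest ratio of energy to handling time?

Profitability E/h (J/s): midges = 4.9/7.4 = 0.662, mayflies = 2.7/2.9 = 0.931, gnats = 2.8/1.1 = 2.55, small moths = 3.8/0.65 = 5.85.
Ranked: small moths > gnats > mayflies > midges.

midges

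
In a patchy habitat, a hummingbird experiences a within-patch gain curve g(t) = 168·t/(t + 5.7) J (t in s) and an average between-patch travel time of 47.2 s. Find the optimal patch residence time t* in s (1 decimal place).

Optimal t* satisfies g'(t*) = g(t*)/(T + t*).
g'(t) = 168·5.7/(t + 5.7)². Setting 168·5.7/(t+5.7)² = 168t/[(t+5.7)(47.2+t)] gives 5.7(47.2+t) = t(t+5.7), so t² = 5.7×47.2 = 269.
t* = √269 = 16.4 s.

16.4 s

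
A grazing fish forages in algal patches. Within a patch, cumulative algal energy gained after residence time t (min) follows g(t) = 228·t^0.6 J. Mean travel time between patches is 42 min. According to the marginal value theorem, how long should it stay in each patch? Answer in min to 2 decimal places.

63.00 min

Optimal t* satisfies g'(t*) = g(t*)/(T + t*).
g'(t) = 0.6·228·t^-0.4. Setting 0.6·228·t^-0.4 = 228·t^0.6/(42+t) gives 0.6(42+t) = t, so 0.40·t = 0.6×42.
t* = 0.6×42/0.40 = 63 min.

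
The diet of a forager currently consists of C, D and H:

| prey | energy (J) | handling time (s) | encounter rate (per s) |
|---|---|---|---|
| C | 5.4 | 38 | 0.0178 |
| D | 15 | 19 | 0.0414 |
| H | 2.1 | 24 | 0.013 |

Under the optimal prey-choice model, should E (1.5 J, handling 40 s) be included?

No

Current rate: (0.0178×5.4 + 0.0414×15 + 0.013×2.1)/(1 + 0.0178×38 + 0.0414×19 + 0.013×24) = 0.2683 J/s.
Profitability of E: 1.5/40 = 0.0375 J/s.
0.0375 < 0.2683, so adding E would lower the average — exclude it.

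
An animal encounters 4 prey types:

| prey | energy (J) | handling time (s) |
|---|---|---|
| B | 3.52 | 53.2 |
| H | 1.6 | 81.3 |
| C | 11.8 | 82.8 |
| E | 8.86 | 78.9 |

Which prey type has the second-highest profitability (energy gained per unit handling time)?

In descending order of E/h:
C: 11.8/82.8 = 0.143 J/s
E: 8.86/78.9 = 0.112 J/s
B: 3.52/53.2 = 0.0662 J/s
H: 1.6/81.3 = 0.0197 J/s

E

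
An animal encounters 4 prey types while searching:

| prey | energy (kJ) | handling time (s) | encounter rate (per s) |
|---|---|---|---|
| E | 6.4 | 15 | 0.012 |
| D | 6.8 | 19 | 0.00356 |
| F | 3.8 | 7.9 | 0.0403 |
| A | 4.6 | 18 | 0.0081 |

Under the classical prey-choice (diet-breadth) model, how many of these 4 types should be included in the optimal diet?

4

E/h in descending order: F 0.481, E 0.427, D 0.358, A 0.256 kJ/s. The optimal diet is the largest prefix of this list for which every included type satisfies E_i/h_i > R on the types above it.
Rate on top 1: 0.1162. E: 0.427 > 0.1162 → include.
Rate on top 2: 0.1535. D: 0.358 > 0.1535 → include.
Rate on top 3: 0.1623. A: 0.256 > 0.1623 → include.
Optimal diet: F, E, D, A — 4 of 4 types.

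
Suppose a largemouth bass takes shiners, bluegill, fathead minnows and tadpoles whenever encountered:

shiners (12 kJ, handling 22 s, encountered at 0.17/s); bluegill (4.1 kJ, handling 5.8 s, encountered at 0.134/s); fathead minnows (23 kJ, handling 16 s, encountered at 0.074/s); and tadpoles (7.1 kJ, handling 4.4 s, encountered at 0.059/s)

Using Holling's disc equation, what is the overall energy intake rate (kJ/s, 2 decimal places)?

R = Σλ_iE_i / (1 + Σλ_ih_i)
Numerator: 0.17×12 + 0.134×4.1 + 0.074×23 + 0.059×7.1 = 4.71
Denominator: 1 + 0.17×22 + 0.134×5.8 + 0.074×16 + 0.059×4.4 = 6.961
R = 4.71/6.961 = 0.6767 kJ/s

0.68 kJ/s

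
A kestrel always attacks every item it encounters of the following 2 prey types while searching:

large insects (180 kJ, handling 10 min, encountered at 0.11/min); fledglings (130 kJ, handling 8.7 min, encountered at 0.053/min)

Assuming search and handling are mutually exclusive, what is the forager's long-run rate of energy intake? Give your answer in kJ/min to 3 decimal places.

R = (0.11×180 + 0.053×130) / (1 + 0.11×10 + 0.053×8.7) = 26.69/2.561 = 10.42 kJ/min.

10.421 kJ/min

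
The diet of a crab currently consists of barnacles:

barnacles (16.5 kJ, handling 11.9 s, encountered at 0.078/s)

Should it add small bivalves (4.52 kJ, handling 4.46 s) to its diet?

Yes

Current rate: (0.078×16.5)/(1 + 0.078×11.9) = 0.6675 kJ/s.
Profitability of small bivalves: 4.52/4.46 = 1.013 kJ/s.
Since 1.013 > R, including small bivalves increases the long-run rate.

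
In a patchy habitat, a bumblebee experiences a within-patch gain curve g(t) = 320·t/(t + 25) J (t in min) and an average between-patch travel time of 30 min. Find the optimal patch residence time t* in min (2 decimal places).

Optimal t* satisfies g'(t*) = g(t*)/(T + t*).
g'(t) = 320·25/(t + 25)². Setting 320·25/(t+25)² = 320t/[(t+25)(30+t)] gives 25(30+t) = t(t+25), so t² = 25×30 = 750.
t* = √750 = 27.39 min.

27.39 min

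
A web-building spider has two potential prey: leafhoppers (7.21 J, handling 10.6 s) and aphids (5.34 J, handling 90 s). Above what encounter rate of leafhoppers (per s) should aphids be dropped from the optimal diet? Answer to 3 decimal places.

0.009 per s

The zero-one rule: include aphids iff E₂/h₂ > λE₁/(1+λh₁). Equality gives the switch point.
λE₁h₂ = E₂ + λE₂h₁ ⇒ λ = E₂/(E₁h₂ − E₂h₁) = 5.34/(648.9 − 56.6) = 0.009016 per s.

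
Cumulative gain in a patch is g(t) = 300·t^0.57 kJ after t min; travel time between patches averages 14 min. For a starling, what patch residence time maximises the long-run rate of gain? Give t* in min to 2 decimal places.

18.56 min

Maximise g(t)/(T+t): set derivative to zero → g'(t)(T+t) = g(t).
g'(t) = 0.57·300·t^-0.43. Setting 0.57·300·t^-0.43 = 300·t^0.57/(14+t) gives 0.57(14+t) = t, so 0.43·t = 0.57×14.
t* = 0.57×14/0.43 = 18.56 min.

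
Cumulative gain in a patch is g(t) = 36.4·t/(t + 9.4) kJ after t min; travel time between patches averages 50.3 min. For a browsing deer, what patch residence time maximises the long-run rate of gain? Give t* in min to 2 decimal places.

Maximise g(t)/(T+t): set derivative to zero → g'(t)(T+t) = g(t).
g'(t) = 36.4·9.4/(t + 9.4)². Setting 36.4·9.4/(t+9.4)² = 36.4t/[(t+9.4)(50.3+t)] gives 9.4(50.3+t) = t(t+9.4), so t² = 9.4×50.3 = 472.8.
t* = √472.8 = 21.74 min.

21.74 min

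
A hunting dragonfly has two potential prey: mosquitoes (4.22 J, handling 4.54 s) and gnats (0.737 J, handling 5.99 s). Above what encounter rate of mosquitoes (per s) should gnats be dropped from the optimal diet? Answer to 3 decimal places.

0.034 per s

The zero-one rule: include gnats iff E₂/h₂ > λE₁/(1+λh₁). Equality gives the switch point.
λE₁h₂ = E₂ + λE₂h₁ ⇒ λ = E₂/(E₁h₂ − E₂h₁) = 0.737/(25.28 − 3.346) = 0.0336 per s.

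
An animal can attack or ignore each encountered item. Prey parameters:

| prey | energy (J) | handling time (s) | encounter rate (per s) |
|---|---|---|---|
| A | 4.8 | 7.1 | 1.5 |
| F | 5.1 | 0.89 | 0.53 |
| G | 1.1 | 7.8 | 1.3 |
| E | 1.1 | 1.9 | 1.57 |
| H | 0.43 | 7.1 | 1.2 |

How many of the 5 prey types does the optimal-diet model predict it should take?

E/h in descending order: F 5.73, A 0.676, E 0.579, G 0.141, H 0.0606 J/s. The optimal diet is the largest prefix of this list for which every included type satisfies E_i/h_i > R on the types above it.
Rate on top 1: 1.837. A: 0.676 < 1.837 → exclude; stop.
Optimal diet: F — 1 of 5 types.

1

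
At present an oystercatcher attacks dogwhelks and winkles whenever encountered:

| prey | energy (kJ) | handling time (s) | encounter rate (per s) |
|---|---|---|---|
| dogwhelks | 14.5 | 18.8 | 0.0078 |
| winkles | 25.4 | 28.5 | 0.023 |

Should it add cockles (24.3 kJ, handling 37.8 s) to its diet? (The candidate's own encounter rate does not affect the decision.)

Current rate: (0.0078×14.5 + 0.023×25.4)/(1 + 0.0078×18.8 + 0.023×28.5) = 0.3869 kJ/s.
Profitability of cockles: 24.3/37.8 = 0.6429 kJ/s.
0.6429 > 0.3869, so adding cockles raises the average — include it.

Yes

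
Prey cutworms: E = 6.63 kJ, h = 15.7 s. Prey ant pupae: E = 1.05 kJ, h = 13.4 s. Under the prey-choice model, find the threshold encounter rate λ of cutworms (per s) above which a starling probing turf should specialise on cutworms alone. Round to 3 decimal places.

Drop ant pupae once their profitability E₂/h₂ falls below the rate achievable on cutworms alone: E₂/h₂ = λE₁/(1 + λh₁).
Solve for λ: λE₁h₂ = E₂(1 + λh₁) → λ(E₁h₂ − E₂h₁) = E₂ → λ = E₂/(E₁h₂ − E₂h₁).
λ = 1.05/(6.63×13.4 − 1.05×15.7) = 1.05/72.36 = 0.01451 per s.

0.015 per s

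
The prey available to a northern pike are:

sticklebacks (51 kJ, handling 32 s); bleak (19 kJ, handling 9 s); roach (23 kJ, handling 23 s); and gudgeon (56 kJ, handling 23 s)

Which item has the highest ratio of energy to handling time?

In descending order of E/h:
gudgeon: 56/23 = 2.43 kJ/s
bleak: 19/9 = 2.11 kJ/s
sticklebacks: 51/32 = 1.59 kJ/s
roach: 23/23 = 1 kJ/s

gudgeon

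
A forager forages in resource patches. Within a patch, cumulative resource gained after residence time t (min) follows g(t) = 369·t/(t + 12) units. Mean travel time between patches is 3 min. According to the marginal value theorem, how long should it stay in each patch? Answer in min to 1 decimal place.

6.0 min

Optimal t* satisfies g'(t*) = g(t*)/(T + t*).
g'(t) = 369·12/(t + 12)². Setting 369·12/(t+12)² = 369t/[(t+12)(3+t)] gives 12(3+t) = t(t+12), so t² = 12×3 = 36.
t* = √36 = 6 min.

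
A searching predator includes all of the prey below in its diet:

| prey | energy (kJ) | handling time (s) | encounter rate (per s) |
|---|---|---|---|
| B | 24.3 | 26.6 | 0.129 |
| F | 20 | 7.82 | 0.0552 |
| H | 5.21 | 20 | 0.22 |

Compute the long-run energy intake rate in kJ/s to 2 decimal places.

Energy encountered per unit search time: 0.129×24.3 + 0.0552×20 + 0.22×5.21 = 5.385 kJ/s.
Handling time per unit search time: 0.129×26.6 + 0.0552×7.82 + 0.22×20 = 8.263.
Rate = 5.385/(1 + 8.263) = 0.5813 kJ/s.

0.58 kJ/s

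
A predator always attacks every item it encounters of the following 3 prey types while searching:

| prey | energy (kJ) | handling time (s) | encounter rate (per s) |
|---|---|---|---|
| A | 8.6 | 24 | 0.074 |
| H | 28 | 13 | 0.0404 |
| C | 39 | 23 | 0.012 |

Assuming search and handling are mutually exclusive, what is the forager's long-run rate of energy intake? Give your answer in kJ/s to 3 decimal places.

R = Σλ_iE_i / (1 + Σλ_ih_i)
Numerator: 0.074×8.6 + 0.0404×28 + 0.012×39 = 2.236
Denominator: 1 + 0.074×24 + 0.0404×13 + 0.012×23 = 3.577
R = 2.236/3.577 = 0.625 kJ/s

0.625 kJ/s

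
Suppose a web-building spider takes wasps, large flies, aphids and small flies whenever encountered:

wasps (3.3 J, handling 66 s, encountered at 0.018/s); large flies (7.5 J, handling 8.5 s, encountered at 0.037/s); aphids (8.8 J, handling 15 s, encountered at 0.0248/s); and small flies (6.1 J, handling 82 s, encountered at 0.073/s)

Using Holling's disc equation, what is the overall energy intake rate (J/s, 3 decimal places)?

0.113 J/s

R = Σλ_iE_i / (1 + Σλ_ih_i)
Numerator: 0.018×3.3 + 0.037×7.5 + 0.0248×8.8 + 0.073×6.1 = 1
Denominator: 1 + 0.018×66 + 0.037×8.5 + 0.0248×15 + 0.073×82 = 8.861
R = 1/8.861 = 0.1129 J/s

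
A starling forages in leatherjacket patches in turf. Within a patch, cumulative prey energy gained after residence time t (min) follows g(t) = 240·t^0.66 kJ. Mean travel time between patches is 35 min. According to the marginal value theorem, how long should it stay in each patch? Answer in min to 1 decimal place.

67.9 min

Maximise g(t)/(T+t): set derivative to zero → g'(t)(T+t) = g(t).
g'(t) = 0.66·240·t^-0.34. Setting 0.66·240·t^-0.34 = 240·t^0.66/(35+t) gives 0.66(35+t) = t, so 0.34·t = 0.66×35.
t* = 0.66×35/0.34 = 67.94 min.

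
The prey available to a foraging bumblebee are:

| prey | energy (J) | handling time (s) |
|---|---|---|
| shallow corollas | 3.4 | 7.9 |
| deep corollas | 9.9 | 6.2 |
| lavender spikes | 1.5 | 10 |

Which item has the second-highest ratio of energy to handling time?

shallow corollas

In descending order of E/h:
deep corollas: 9.9/6.2 = 1.6 J/s
shallow corollas: 3.4/7.9 = 0.43 J/s
lavender spikes: 1.5/10 = 0.15 J/s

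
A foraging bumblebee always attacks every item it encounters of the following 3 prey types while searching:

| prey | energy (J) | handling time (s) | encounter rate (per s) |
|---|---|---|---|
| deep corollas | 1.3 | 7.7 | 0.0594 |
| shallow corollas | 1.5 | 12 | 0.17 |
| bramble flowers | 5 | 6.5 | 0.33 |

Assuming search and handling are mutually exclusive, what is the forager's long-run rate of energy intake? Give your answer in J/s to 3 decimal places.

0.351 J/s

R = (0.0594×1.3 + 0.17×1.5 + 0.33×5) / (1 + 0.0594×7.7 + 0.17×12 + 0.33×6.5) = 1.982/5.642 = 0.3513 J/s.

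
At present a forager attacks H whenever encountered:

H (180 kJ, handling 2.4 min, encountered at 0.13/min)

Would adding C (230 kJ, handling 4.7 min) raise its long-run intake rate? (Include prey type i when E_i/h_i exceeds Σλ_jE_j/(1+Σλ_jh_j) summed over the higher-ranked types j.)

Intake rate on the current diet: R = (0.13×180) / (1 + 0.13×2.4) = 23.4/1.312 = 17.84 kJ/min.
Profitability of C: 230/4.7 = 48.94 kJ/min.
48.94 > 17.84, so adding C raises the average — include it.

Yes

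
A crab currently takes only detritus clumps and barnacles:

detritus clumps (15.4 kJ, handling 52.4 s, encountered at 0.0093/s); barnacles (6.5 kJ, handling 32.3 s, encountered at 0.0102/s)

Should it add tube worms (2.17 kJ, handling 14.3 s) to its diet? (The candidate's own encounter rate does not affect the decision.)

Current rate: (0.0093×15.4 + 0.0102×6.5)/(1 + 0.0093×52.4 + 0.0102×32.3) = 0.1153 kJ/s.
tube worms: E/h = 2.17/14.3 = 0.1517 kJ/s.
Since 0.1517 > R, including tube worms increases the long-run rate.

Yes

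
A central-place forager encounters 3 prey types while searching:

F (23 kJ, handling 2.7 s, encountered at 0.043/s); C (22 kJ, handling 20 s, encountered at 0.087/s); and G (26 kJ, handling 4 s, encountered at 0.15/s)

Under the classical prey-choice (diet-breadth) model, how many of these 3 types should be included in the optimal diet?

2

E/h in descending order: F 8.52, G 6.5, C 1.1 kJ/s. The optimal diet is the largest prefix of this list for which every included type satisfies E_i/h_i > R on the types above it.
Rate on top 1: 0.8861. G: 6.5 > 0.8861 → include.
Rate on top 2: 2.849. C: 1.1 < 2.849 → exclude; stop.
Optimal diet: F, G — 2 of 3 types.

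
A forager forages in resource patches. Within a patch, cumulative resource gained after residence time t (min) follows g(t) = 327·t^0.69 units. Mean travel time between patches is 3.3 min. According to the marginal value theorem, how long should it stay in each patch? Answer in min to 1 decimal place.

7.3 min

Maximise g(t)/(T+t): set derivative to zero → g'(t)(T+t) = g(t).
g'(t) = 0.69·327·t^-0.31. Setting 0.69·327·t^-0.31 = 327·t^0.69/(3.3+t) gives 0.69(3.3+t) = t, so 0.31·t = 0.69×3.3.
t* = 0.69×3.3/0.31 = 7.345 min.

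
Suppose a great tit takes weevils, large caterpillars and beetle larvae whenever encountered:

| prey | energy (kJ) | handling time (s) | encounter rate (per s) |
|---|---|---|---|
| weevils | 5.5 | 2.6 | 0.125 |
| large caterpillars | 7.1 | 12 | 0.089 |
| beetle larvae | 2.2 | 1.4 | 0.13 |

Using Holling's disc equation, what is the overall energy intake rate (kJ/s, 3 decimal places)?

Energy encountered per unit search time: 0.125×5.5 + 0.089×7.1 + 0.13×2.2 = 1.605 kJ/s.
Handling time per unit search time: 0.125×2.6 + 0.089×12 + 0.13×1.4 = 1.575.
Rate = 1.605/(1 + 1.575) = 0.6235 kJ/s.

0.623 kJ/s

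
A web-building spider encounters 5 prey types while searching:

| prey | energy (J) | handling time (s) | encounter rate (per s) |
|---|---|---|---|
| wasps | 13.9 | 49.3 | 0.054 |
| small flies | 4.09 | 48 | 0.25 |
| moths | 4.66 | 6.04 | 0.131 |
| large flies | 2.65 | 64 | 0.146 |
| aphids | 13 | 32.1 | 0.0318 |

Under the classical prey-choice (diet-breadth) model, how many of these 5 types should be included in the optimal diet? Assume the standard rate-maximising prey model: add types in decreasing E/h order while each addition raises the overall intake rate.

2

E/h in descending order: moths 0.772, aphids 0.405, wasps 0.282, small flies 0.0852, large flies 0.0414 J/s. The optimal diet is the largest prefix of this list for which every included type satisfies E_i/h_i > R on the types above it.
Rate on top 1: 0.3408. aphids: 0.405 > 0.3408 → include.
Rate on top 2: 0.3641. wasps: 0.282 < 0.3641 → exclude; stop.
Optimal diet: moths, aphids — 2 of 5 types.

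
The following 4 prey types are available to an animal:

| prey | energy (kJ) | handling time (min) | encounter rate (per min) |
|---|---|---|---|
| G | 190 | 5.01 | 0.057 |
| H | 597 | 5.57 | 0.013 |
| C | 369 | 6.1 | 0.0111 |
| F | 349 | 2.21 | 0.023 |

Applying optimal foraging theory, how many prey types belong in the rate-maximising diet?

4

E/h in descending order: F 158, H 107, C 60.5, G 37.9 kJ/min. The optimal diet is the largest prefix of this list for which every included type satisfies E_i/h_i > R on the types above it.
Rate on top 1: 7.639. H: 107 > 7.639 → include.
Rate on top 2: 14.06. C: 60.5 > 14.06 → include.
Rate on top 3: 16.7. G: 37.9 > 16.7 → include.
Optimal diet: F, H, C, G — 4 of 4 types.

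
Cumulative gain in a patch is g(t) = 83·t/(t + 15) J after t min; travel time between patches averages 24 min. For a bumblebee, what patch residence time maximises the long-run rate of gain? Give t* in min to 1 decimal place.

19.0 min

By the marginal value theorem, leave when the instantaneous gain rate g'(t) equals the habitat-wide average g(t)/(T + t).
g'(t) = 83·15/(t + 15)². Setting 83·15/(t+15)² = 83t/[(t+15)(24+t)] gives 15(24+t) = t(t+15), so t² = 15×24 = 360.
t* = √360 = 18.97 min.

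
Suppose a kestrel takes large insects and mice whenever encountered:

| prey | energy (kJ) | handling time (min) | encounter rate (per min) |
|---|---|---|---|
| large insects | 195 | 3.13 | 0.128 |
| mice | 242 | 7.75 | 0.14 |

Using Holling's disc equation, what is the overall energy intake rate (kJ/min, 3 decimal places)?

23.672 kJ/min

R = Σλ_iE_i / (1 + Σλ_ih_i)
Numerator: 0.128×195 + 0.14×242 = 58.84
Denominator: 1 + 0.128×3.13 + 0.14×7.75 = 2.486
R = 58.84/2.486 = 23.67 kJ/min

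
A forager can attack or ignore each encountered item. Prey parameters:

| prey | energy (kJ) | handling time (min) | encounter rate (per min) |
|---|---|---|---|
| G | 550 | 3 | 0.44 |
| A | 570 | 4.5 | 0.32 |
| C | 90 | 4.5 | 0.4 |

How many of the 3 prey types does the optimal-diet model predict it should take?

2

E/h in descending order: G 183, A 127, C 20 kJ/min. The optimal diet is the largest prefix of this list for which every included type satisfies E_i/h_i > R on the types above it.
Rate on top 1: 104.3. A: 127 > 104.3 → include.
Rate on top 2: 112.9. C: 20 < 112.9 → exclude; stop.
Optimal diet: G, A — 2 of 3 types.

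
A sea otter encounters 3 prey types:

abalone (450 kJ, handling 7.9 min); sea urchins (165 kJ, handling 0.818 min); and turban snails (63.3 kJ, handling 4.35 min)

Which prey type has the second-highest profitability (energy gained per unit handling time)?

Profitability E/h (kJ/min): abalone = 450/7.9 = 57, sea urchins = 165/0.818 = 202, turban snails = 63.3/4.35 = 14.6.
Ranked: sea urchins > abalone > turban snails.

abalone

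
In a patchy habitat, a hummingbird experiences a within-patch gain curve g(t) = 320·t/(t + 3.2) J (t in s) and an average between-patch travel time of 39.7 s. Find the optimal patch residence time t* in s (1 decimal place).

11.3 s

By the marginal value theorem, leave when the instantaneous gain rate g'(t) equals the habitat-wide average g(t)/(T + t).
g'(t) = 320·3.2/(t + 3.2)². Setting 320·3.2/(t+3.2)² = 320t/[(t+3.2)(39.7+t)] gives 3.2(39.7+t) = t(t+3.2), so t² = 3.2×39.7 = 127.
t* = √127 = 11.27 s.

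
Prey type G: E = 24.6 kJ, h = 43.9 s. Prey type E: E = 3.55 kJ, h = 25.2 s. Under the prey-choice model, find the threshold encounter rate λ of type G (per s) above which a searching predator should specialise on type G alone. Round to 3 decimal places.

0.008 per s

Drop type E once their profitability E₂/h₂ falls below the rate achievable on type G alone: E₂/h₂ = λE₁/(1 + λh₁).
Solve for λ: λE₁h₂ = E₂(1 + λh₁) → λ(E₁h₂ − E₂h₁) = E₂ → λ = E₂/(E₁h₂ − E₂h₁).
λ = 3.55/(24.6×25.2 − 3.55×43.9) = 3.55/464.1 = 0.00765 per s.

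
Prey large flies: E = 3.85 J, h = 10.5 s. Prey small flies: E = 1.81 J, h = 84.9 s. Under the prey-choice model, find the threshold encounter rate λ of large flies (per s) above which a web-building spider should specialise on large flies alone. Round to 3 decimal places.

The zero-one rule: include small flies iff E₂/h₂ > λE₁/(1+λh₁). Equality gives the switch point.
λE₁h₂ = E₂ + λE₂h₁ ⇒ λ = E₂/(E₁h₂ − E₂h₁) = 1.81/(326.9 − 19) = 0.005879 per s.

0.006 per s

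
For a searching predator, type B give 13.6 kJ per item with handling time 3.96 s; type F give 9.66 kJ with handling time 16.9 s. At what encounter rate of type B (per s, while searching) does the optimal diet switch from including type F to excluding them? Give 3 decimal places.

Drop type F once their profitability E₂/h₂ falls below the rate achievable on type B alone: E₂/h₂ = λE₁/(1 + λh₁).
Solve for λ: λE₁h₂ = E₂(1 + λh₁) → λ(E₁h₂ − E₂h₁) = E₂ → λ = E₂/(E₁h₂ − E₂h₁).
λ = 9.66/(13.6×16.9 − 9.66×3.96) = 9.66/191.6 = 0.05042 per s.

0.050 per s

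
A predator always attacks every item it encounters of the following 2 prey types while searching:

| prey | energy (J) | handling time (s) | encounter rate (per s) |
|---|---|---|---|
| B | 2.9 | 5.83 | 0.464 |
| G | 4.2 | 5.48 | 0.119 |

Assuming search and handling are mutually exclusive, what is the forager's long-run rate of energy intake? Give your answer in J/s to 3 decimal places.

0.424 J/s

R = Σλ_iE_i / (1 + Σλ_ih_i)
Numerator: 0.464×2.9 + 0.119×4.2 = 1.845
Denominator: 1 + 0.464×5.83 + 0.119×5.48 = 4.357
R = 1.845/4.357 = 0.4235 J/s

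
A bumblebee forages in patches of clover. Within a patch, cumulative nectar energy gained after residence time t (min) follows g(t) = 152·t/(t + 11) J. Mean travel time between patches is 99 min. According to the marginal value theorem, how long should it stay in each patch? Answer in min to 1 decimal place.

33.0 min

Optimal t* satisfies g'(t*) = g(t*)/(T + t*).
g'(t) = 152·11/(t + 11)². Setting 152·11/(t+11)² = 152t/[(t+11)(99+t)] gives 11(99+t) = t(t+11), so t² = 11×99 = 1089.
t* = √1089 = 33 min.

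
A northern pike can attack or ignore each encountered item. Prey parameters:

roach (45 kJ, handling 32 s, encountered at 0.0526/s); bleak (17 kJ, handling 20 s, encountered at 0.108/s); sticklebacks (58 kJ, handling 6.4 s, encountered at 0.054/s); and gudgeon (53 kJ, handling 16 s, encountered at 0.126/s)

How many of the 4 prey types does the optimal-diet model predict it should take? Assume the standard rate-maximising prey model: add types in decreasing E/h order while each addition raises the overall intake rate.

E/h in descending order: sticklebacks 9.06, gudgeon 3.31, roach 1.41, bleak 0.85 kJ/s. The optimal diet is the largest prefix of this list for which every included type satisfies E_i/h_i > R on the types above it.
Rate on top 1: 2.328. gudgeon: 3.31 > 2.328 → include.
Rate on top 2: 2.918. roach: 1.41 < 2.918 → exclude; stop.
Optimal diet: sticklebacks, gudgeon — 2 of 4 types.

2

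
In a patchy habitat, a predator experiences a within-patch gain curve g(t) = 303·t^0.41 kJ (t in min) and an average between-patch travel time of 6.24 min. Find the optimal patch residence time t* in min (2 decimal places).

By the marginal value theorem, leave when the instantaneous gain rate g'(t) equals the habitat-wide average g(t)/(T + t).
g'(t) = 0.41·303·t^-0.59. Setting 0.41·303·t^-0.59 = 303·t^0.41/(6.24+t) gives 0.41(6.24+t) = t, so 0.59·t = 0.41×6.24.
t* = 0.41×6.24/0.59 = 4.336 min.

4.34 min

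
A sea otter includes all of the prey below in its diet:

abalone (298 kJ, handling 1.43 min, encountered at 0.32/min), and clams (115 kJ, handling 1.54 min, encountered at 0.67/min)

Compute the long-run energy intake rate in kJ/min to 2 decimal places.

69.26 kJ/min

Energy encountered per unit search time: 0.32×298 + 0.67×115 = 172.4 kJ/min.
Handling time per unit search time: 0.32×1.43 + 0.67×1.54 = 1.489.
Rate = 172.4/(1 + 1.489) = 69.26 kJ/min.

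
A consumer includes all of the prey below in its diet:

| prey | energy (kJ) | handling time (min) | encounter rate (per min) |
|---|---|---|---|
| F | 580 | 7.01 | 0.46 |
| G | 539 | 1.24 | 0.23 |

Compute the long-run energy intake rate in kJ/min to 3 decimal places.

Energy encountered per unit search time: 0.46×580 + 0.23×539 = 390.8 kJ/min.
Handling time per unit search time: 0.46×7.01 + 0.23×1.24 = 3.51.
Rate = 390.8/(1 + 3.51) = 86.65 kJ/min.

86.649 kJ/min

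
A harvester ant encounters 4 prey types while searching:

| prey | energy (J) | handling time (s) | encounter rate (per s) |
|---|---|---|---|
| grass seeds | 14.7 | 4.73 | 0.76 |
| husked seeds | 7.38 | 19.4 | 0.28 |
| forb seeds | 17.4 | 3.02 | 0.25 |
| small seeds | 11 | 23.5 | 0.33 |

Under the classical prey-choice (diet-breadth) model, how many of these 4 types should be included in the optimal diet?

Profitabilities (E/h, J/s): forb seeds 5.76, grass seeds 3.11, small seeds 0.468, husked seeds 0.38. Add prey in this order while the next type's profitability exceeds the intake rate on those already taken.
Rate on top 1: 2.479. grass seeds: 3.11 > 2.479 → include.
Rate on top 2: 2.901. small seeds: 0.468 < 2.901 → exclude; stop.
Optimal diet: forb seeds, grass seeds — 2 of 4 types.

2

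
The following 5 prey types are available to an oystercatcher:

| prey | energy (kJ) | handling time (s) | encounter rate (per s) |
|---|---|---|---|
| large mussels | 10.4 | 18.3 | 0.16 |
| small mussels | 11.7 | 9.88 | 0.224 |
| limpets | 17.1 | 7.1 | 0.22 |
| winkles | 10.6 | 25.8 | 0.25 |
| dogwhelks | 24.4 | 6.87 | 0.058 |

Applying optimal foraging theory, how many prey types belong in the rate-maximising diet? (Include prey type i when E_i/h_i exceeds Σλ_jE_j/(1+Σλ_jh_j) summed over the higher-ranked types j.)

Rank by E/h (kJ/s): dogwhelks 3.55, limpets 2.41, small mussels 1.18, large mussels 0.568, winkles 0.411. Include each in turn until the next type's E/h falls below the running intake rate.
Rate on top 1: 1.012. limpets: 2.41 > 1.012 → include.
Rate on top 2: 1.749. small mussels: 1.18 < 1.749 → exclude; stop.
Optimal diet: dogwhelks, limpets — 2 of 5 types.

2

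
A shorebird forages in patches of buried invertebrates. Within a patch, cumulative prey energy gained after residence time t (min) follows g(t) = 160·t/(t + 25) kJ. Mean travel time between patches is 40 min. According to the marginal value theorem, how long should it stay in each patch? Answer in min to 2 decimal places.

31.62 min

Maximise g(t)/(T+t): set derivative to zero → g'(t)(T+t) = g(t).
g'(t) = 160·25/(t + 25)². Setting 160·25/(t+25)² = 160t/[(t+25)(40+t)] gives 25(40+t) = t(t+25), so t² = 25×40 = 1000.
t* = √1000 = 31.62 min.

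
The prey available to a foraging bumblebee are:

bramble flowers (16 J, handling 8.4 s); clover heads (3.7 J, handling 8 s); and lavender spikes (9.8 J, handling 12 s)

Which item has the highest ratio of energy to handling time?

Profitability E/h (J/s): bramble flowers = 16/8.4 = 1.9, clover heads = 3.7/8 = 0.463, lavender spikes = 9.8/12 = 0.817.
Ranked: bramble flowers > lavender spikes > clover heads.

bramble flowers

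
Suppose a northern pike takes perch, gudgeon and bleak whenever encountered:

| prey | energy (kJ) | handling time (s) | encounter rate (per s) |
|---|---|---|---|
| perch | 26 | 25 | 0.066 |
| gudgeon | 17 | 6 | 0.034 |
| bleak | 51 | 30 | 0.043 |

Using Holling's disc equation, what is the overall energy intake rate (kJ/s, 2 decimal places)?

R = (0.066×26 + 0.034×17 + 0.043×51) / (1 + 0.066×25 + 0.034×6 + 0.043×30) = 4.487/4.144 = 1.083 kJ/s.

1.08 kJ/s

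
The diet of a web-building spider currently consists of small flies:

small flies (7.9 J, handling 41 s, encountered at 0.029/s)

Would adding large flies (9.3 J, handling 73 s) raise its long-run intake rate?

Yes

On small flies alone, R = ΣλE/(1+Σλh) = 0.2291/2.189 = 0.1047 J/s.
Profitability of large flies: 9.3/73 = 0.1274 J/s.
Since 0.1274 > R, including large flies increases the long-run rate.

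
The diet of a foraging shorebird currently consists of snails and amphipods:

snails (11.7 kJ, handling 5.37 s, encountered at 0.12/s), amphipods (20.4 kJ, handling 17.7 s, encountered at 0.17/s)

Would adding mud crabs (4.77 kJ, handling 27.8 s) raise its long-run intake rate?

No

On snails and amphipods alone, R = ΣλE/(1+Σλh) = 4.872/4.653 = 1.047 kJ/s.
mud crabs: E/h = 4.77/27.8 = 0.1716 kJ/s.
Since 0.1716 < R, time spent handling mud crabs is better spent searching.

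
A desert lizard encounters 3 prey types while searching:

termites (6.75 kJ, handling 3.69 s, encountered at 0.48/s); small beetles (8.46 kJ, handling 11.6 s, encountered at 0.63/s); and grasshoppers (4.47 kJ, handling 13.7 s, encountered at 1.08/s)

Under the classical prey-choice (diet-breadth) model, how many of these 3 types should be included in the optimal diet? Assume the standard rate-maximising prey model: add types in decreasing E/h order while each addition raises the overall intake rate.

E/h in descending order: termites 1.83, small beetles 0.729, grasshoppers 0.326 kJ/s. The optimal diet is the largest prefix of this list for which every included type satisfies E_i/h_i > R on the types above it.
Rate on top 1: 1.169. small beetles: 0.729 < 1.169 → exclude; stop.
Optimal diet: termites — 1 of 3 types.

1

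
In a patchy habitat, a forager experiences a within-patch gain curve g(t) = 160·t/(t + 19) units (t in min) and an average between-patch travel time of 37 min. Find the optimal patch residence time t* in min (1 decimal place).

By the marginal value theorem, leave when the instantaneous gain rate g'(t) equals the habitat-wide average g(t)/(T + t).
g'(t) = 160·19/(t + 19)². Setting 160·19/(t+19)² = 160t/[(t+19)(37+t)] gives 19(37+t) = t(t+19), so t² = 19×37 = 703.
t* = √703 = 26.51 min.

26.5 min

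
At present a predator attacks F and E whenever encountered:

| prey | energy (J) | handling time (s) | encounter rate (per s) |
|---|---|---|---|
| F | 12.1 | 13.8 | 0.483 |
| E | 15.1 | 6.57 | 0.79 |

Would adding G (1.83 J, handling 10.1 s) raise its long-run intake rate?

No

On F and E alone, R = ΣλE/(1+Σλh) = 17.77/12.86 = 1.383 J/s.
G: E/h = 1.83/10.1 = 0.1812 J/s.
Since 0.1812 < R, time spent handling G is better spent searching.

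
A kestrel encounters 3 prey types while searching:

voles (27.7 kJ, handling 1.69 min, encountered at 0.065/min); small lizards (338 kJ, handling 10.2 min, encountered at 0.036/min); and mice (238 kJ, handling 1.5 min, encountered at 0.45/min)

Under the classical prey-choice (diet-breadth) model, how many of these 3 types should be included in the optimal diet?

Rank by E/h (kJ/min): mice 159, small lizards 33.1, voles 16.4. Include each in turn until the next type's E/h falls below the running intake rate.
Rate on top 1: 63.94. small lizards: 33.1 < 63.94 → exclude; stop.
Optimal diet: mice — 1 of 3 types.

1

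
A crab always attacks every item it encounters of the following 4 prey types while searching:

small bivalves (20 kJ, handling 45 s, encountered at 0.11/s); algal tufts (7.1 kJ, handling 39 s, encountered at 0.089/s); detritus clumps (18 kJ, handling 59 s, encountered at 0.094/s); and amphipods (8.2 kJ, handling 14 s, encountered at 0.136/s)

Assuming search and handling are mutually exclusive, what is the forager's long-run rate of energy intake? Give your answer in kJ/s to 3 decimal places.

0.334 kJ/s

R = Σλ_iE_i / (1 + Σλ_ih_i)
Numerator: 0.11×20 + 0.089×7.1 + 0.094×18 + 0.136×8.2 = 5.639
Denominator: 1 + 0.11×45 + 0.089×39 + 0.094×59 + 0.136×14 = 16.87
R = 5.639/16.87 = 0.3342 kJ/s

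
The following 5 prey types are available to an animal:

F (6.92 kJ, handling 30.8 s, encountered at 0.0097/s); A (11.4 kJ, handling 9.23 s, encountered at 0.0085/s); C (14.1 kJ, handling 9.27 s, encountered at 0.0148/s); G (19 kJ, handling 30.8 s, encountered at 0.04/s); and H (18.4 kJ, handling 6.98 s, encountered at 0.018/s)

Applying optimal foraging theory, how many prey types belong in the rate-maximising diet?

Rank by E/h (kJ/s): H 2.64, C 1.52, A 1.24, G 0.617, F 0.225. Include each in turn until the next type's E/h falls below the running intake rate.
Rate on top 1: 0.2942. C: 1.52 > 0.2942 → include.
Rate on top 2: 0.4275. A: 1.24 > 0.4275 → include.
Rate on top 3: 0.4748. G: 0.617 > 0.4748 → include.
Rate on top 4: 0.5428. F: 0.225 < 0.5428 → exclude; stop.
Optimal diet: H, C, A, G — 4 of 5 types.

4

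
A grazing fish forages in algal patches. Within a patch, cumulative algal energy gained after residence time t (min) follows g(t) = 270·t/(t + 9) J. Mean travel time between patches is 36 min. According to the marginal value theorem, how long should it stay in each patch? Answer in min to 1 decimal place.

Maximise g(t)/(T+t): set derivative to zero → g'(t)(T+t) = g(t).
g'(t) = 270·9/(t + 9)². Setting 270·9/(t+9)² = 270t/[(t+9)(36+t)] gives 9(36+t) = t(t+9), so t² = 9×36 = 324.
t* = √324 = 18 min.

18.0 min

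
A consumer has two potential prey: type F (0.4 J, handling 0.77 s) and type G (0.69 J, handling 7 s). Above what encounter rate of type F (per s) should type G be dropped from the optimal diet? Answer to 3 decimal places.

Drop type G once their profitability E₂/h₂ falls below the rate achievable on type F alone: E₂/h₂ = λE₁/(1 + λh₁).
Solve for λ: λE₁h₂ = E₂(1 + λh₁) → λ(E₁h₂ − E₂h₁) = E₂ → λ = E₂/(E₁h₂ − E₂h₁).
λ = 0.69/(0.4×7 − 0.69×0.77) = 0.69/2.269 = 0.3041 per s.

0.304 per s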